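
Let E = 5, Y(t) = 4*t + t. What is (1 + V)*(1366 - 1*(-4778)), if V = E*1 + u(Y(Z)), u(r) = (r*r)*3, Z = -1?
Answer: 497664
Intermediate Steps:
Y(t) = 5*t
u(r) = 3*r**2 (u(r) = r**2*3 = 3*r**2)
V = 80 (V = 5*1 + 3*(5*(-1))**2 = 5 + 3*(-5)**2 = 5 + 3*25 = 5 + 75 = 80)
(1 + V)*(1366 - 1*(-4778)) = (1 + 80)*(1366 - 1*(-4778)) = 81*(1366 + 4778) = 81*6144 = 497664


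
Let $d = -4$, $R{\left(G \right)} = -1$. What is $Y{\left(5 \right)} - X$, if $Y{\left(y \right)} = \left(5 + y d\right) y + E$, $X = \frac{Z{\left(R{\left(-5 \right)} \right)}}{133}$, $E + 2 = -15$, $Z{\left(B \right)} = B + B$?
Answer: $- \frac{12234}{133} \approx -91.985$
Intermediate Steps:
$Z{\left(B \right)} = 2 B$
$E = -17$ ($E = -2 - 15 = -17$)
$X = - \frac{2}{133}$ ($X = \frac{2 \left(-1\right)}{133} = \left(-2\right) \frac{1}{133} = - \frac{2}{133} \approx -0.015038$)
$Y{\left(y \right)} = -17 + y \left(5 - 4 y\right)$ ($Y{\left(y \right)} = \left(5 + y \left(-4\right)\right) y - 17 = \left(5 - 4 y\right) y - 17 = y \left(5 - 4 y\right) - 17 = -17 + y \left(5 - 4 y\right)$)
$Y{\left(5 \right)} - X = \left(-17 - 4 \cdot 5^{2} + 5 \cdot 5\right) - - \frac{2}{133} = \left(-17 - 100 + 25\right) + \frac{2}{133} = -92 + \frac{2}{133} = - \frac{12234}{133}$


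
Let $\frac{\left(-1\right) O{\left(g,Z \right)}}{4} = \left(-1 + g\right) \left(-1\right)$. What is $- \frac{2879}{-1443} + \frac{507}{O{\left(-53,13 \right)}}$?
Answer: $- \frac{12193}{34632} \approx -0.35207$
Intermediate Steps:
$O{\left(g,Z \right)} = -4 + 4 g$ ($O{\left(g,Z \right)} = - 4 \left(-1 + g\right) \left(-1\right) = - 4 \left(1 - g\right) = -4 + 4 g$)
$- \frac{2879}{-1443} + \frac{507}{O{\left(-53,13 \right)}} = - \frac{2879}{-1443} + \frac{507}{-4 + 4 \left(-53\right)} = \left(-2879\right) \left(- \frac{1}{1443}\right) + \frac{507}{-4 - 212} = \frac{2879}{1443} + \frac{507}{-216} = \frac{2879}{1443} + 507 \left(- \frac{1}{216}\right) = \frac{2879}{1443} - \frac{169}{72} = - \frac{12193}{34632}$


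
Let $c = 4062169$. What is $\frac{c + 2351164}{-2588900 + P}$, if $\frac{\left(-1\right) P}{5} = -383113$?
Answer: $- \frac{6413333}{673335} \approx -9.5247$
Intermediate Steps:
$P = 1915565$ ($P = \left(-5\right) \left(-383113\right) = 1915565$)
$\frac{c + 2351164}{-2588900 + P} = \frac{4062169 + 2351164}{-2588900 + 1915565} = \frac{6413333}{-673335} = 6413333 \left(- \frac{1}{673335}\right) = - \frac{6413333}{673335}$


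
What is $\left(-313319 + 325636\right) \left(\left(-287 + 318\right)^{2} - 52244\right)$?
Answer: $-631652711$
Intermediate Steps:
$\left(-313319 + 325636\right) \left(\left(-287 + 318\right)^{2} - 52244\right) = 12317 \left(31^{2} - 52244\right) = 12317 \left(961 - 52244\right) = 12317 \left(-51283\right) = -631652711$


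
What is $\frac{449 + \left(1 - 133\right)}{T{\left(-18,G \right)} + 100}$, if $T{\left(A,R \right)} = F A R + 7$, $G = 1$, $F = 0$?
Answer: $\frac{317}{107} \approx 2.9626$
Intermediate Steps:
$T{\left(A,R \right)} = 7$ ($T{\left(A,R \right)} = 0 A R + 7 = 0 R + 7 = 0 + 7 = 7$)
$\frac{449 + \left(1 - 133\right)}{T{\left(-18,G \right)} + 100} = \frac{449 + \left(1 - 133\right)}{7 + 100} = \frac{449 - 132}{107} = 317 \cdot \frac{1}{107} = \frac{317}{107}$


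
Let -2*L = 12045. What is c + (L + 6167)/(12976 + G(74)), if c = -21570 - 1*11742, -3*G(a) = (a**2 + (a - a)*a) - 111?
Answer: -2236100445/67126 ≈ -33312.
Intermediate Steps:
L = -12045/2 (L = -1/2*12045 = -12045/2 ≈ -6022.5)
G(a) = 37 - a**2/3 (G(a) = -((a**2 + (a - a)*a) - 111)/3 = -((a**2 + 0*a) - 111)/3 = -((a**2 + 0) - 111)/3 = -(a**2 - 111)/3 = -(-111 + a**2)/3 = 37 - a**2/3)
c = -33312 (c = -21570 - 11742 = -33312)
c + (L + 6167)/(12976 + G(74)) = -33312 + (-12045/2 + 6167)/(12976 + (37 - 1/3*74**2)) = -33312 + 289/(2*(12976 + (37 - 1/3*5476))) = -33312 + 289/(2*(12976 + (37 - 5476/3))) = -33312 + 289/(2*(12976 - 5365/3)) = -33312 + 289/(2*(33563/3)) = -33312 + (289/2)*(3/33563) = -33312 + 867/67126 = -2236100445/67126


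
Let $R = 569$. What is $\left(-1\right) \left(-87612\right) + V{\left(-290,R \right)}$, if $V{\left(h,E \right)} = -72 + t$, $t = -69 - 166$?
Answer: $87305$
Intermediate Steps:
$t = -235$ ($t = -69 - 166 = -235$)
$V{\left(h,E \right)} = -307$ ($V{\left(h,E \right)} = -72 - 235 = -307$)
$\left(-1\right) \left(-87612\right) + V{\left(-290,R \right)} = \left(-1\right) \left(-87612\right) - 307 = 87612 - 307 = 87305$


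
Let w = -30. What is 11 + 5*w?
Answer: -139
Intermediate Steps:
11 + 5*w = 11 + 5*(-30) = 11 - 150 = -139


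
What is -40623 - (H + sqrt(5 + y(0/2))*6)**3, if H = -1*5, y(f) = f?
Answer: -37798 - 1530*sqrt(5) ≈ -41219.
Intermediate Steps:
H = -5
-40623 - (H + sqrt(5 + y(0/2))*6)**3 = -40623 - (-5 + sqrt(5 + 0/2)*6)**3 = -40623 - (-5 + sqrt(5 + 0*(1/2))*6)**3 = -40623 - (-5 + sqrt(5 + 0)*6)**3 = -40623 - (-5 + sqrt(5)*6)**3 = -40623 - (-5 + 6*sqrt(5))**3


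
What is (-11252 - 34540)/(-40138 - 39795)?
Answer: 45792/79933 ≈ 0.57288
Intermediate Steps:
(-11252 - 34540)/(-40138 - 39795) = -45792/(-79933) = -45792*(-1/79933) = 45792/79933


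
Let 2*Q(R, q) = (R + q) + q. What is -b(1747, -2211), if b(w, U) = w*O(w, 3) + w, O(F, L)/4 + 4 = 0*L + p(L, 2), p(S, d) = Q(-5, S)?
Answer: 22711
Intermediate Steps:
Q(R, q) = q + R/2 (Q(R, q) = ((R + q) + q)/2 = (R + 2*q)/2 = q + R/2)
p(S, d) = -5/2 + S (p(S, d) = S + (½)*(-5) = S - 5/2 = -5/2 + S)
O(F, L) = -26 + 4*L (O(F, L) = -16 + 4*(0*L + (-5/2 + L)) = -16 + 4*(0 + (-5/2 + L)) = -16 + 4*(-5/2 + L) = -16 + (-10 + 4*L) = -26 + 4*L)
b(w, U) = -13*w (b(w, U) = w*(-26 + 4*3) + w = w*(-26 + 12) + w = w*(-14) + w = -14*w + w = -13*w)
-b(1747, -2211) = -(-13)*1747 = -1*(-22711) = 22711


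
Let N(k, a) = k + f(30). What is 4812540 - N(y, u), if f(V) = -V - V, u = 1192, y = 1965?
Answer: 4810635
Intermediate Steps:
f(V) = -2*V
N(k, a) = -60 + k (N(k, a) = k - 2*30 = k - 60 = -60 + k)
4812540 - N(y, u) = 4812540 - (-60 + 1965) = 4812540 - 1*1905 = 4812540 - 1905 = 4810635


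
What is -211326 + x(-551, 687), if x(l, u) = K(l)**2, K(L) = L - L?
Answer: -211326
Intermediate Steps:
K(L) = 0
x(l, u) = 0 (x(l, u) = 0**2 = 0)
-211326 + x(-551, 687) = -211326 + 0 = -211326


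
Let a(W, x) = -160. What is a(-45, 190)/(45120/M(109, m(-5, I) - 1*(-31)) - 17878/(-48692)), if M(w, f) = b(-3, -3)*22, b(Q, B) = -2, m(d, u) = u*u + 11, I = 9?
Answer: 6121280/39217793 ≈ 0.15608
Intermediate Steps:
m(d, u) = 11 + u² (m(d, u) = u² + 11 = 11 + u²)
M(w, f) = -44 (M(w, f) = -2*22 = -44)
a(-45, 190)/(45120/M(109, m(-5, I) - 1*(-31)) - 17878/(-48692)) = -160/(45120/(-44) - 17878/(-48692)) = -160/(45120*(-1/44) - 17878*(-1/48692)) = -160/(-11280/11 + 1277/3478) = -160/(-39217793/38258) = -160*(-38258/39217793) = 6121280/39217793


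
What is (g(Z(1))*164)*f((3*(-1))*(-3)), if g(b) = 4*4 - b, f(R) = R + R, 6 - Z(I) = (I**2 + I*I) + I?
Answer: 38376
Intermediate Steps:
Z(I) = 6 - I - 2*I**2 (Z(I) = 6 - ((I**2 + I*I) + I) = 6 - ((I**2 + I**2) + I) = 6 - (2*I**2 + I) = 6 - (I + 2*I**2) = 6 + (-I - 2*I**2) = 6 - I - 2*I**2)
f(R) = 2*R
g(b) = 16 - b
(g(Z(1))*164)*f((3*(-1))*(-3)) = ((16 - (6 - 1*1 - 2*1**2))*164)*(2*((3*(-1))*(-3))) = ((16 - (6 - 1 - 2*1))*164)*(2*(-3*(-3))) = ((16 - (6 - 1 - 2))*164)*(2*9) = ((16 - 1*3)*164)*18 = ((16 - 3)*164)*18 = (13*164)*18 = 2132*18 = 38376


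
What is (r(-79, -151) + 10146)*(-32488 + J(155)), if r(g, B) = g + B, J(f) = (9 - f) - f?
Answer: -325135724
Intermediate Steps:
J(f) = 9 - 2*f
r(g, B) = B + g
(r(-79, -151) + 10146)*(-32488 + J(155)) = ((-151 - 79) + 10146)*(-32488 + (9 - 2*155)) = (-230 + 10146)*(-32488 + (9 - 310)) = 9916*(-32488 - 301) = 9916*(-32789) = -325135724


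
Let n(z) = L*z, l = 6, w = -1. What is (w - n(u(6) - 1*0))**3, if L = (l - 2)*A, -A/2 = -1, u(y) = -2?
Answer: 3375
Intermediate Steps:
A = 2 (A = -2*(-1) = 2)
L = 8 (L = (6 - 2)*2 = 4*2 = 8)
n(z) = 8*z
(w - n(u(6) - 1*0))**3 = (-1 - 8*(-2 - 1*0))**3 = (-1 - 8*(-2 + 0))**3 = (-1 - 8*(-2))**3 = (-1 - 1*(-16))**3 = (-1 + 16)**3 = 15**3 = 3375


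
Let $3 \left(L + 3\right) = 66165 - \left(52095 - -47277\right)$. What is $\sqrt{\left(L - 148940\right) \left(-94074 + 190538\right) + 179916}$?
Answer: $2 i \sqrt{3858804413} \approx 1.2424 \cdot 10^{5} i$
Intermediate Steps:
$L = -11072$ ($L = -3 + \frac{66165 - \left(52095 - -47277\right)}{3} = -3 + \frac{66165 - \left(52095 + 47277\right)}{3} = -3 + \frac{66165 - 99372}{3} = -3 + \frac{1}{3} \left(-33207\right) = -3 - 11069 = -11072$)
$\sqrt{\left(L - 148940\right) \left(-94074 + 190538\right) + 179916} = \sqrt{\left(-11072 - 148940\right) \left(-94074 + 190538\right) + 179916} = \sqrt{\left(-160012\right) 96464 + 179916} = \sqrt{-15435397568 + 179916} = \sqrt{-15435217652} = 2 i \sqrt{3858804413}$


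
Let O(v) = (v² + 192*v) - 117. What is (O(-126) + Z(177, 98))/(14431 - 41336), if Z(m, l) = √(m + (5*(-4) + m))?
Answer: 8433/26905 - √334/26905 ≈ 0.31276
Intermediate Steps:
Z(m, l) = √(-20 + 2*m) (Z(m, l) = √(m + (-20 + m)) = √(-20 + 2*m))
O(v) = -117 + v² + 192*v
(O(-126) + Z(177, 98))/(14431 - 41336) = ((-117 + (-126)² + 192*(-126)) + √(-20 + 2*177))/(14431 - 41336) = ((-117 + 15876 - 24192) + √(-20 + 354))/(-26905) = (-8433 + √334)*(-1/26905) = 8433/26905 - √334/26905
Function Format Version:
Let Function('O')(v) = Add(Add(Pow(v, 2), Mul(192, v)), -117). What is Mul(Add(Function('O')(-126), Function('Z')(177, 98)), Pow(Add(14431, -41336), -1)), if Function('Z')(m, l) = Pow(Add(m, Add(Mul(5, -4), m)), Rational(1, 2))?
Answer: Add(Rational(8433, 26905), Mul(Rational(-1, 26905), Pow(334, Rational(1, 2)))) ≈ 0.31276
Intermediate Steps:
Function('Z')(m, l) = Pow(Add(-20, Mul(2, m)), Rational(1, 2)) (Function('Z')(m, l) = Pow(Add(m, Add(-20, m)), Rational(1, 2)) = Pow(Add(-20, Mul(2, m)), Rational(1, 2)))
Function('O')(v) = Add(-117, Pow(v, 2), Mul(192, v))
Mul(Add(Function('O')(-126), Function('Z')(177, 98)), Pow(Add(14431, -41336), -1)) = Mul(Add(Add(-117, Pow(-126, 2), Mul(192, -126)), Pow(Add(-20, Mul(2, 177)), Rational(1, 2))), Pow(Add(14431, -41336), -1)) = Mul(Add(Add(-117, 15876, -24192), Pow(Add(-20, 354), Rational(1, 2))), Pow(-26905, -1)) = Mul(Add(-8433, Pow(334, Rational(1, 2))), Rational(-1, 26905)) = Add(Rational(8433, 26905), Mul(Rational(-1, 26905), Pow(334, Rational(1, 2))))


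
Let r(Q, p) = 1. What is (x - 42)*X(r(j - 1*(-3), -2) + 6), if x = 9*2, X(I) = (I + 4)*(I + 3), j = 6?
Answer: -2640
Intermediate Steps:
X(I) = (3 + I)*(4 + I) (X(I) = (4 + I)*(3 + I) = (3 + I)*(4 + I))
x = 18
(x - 42)*X(r(j - 1*(-3), -2) + 6) = (18 - 42)*(12 + (1 + 6)**2 + 7*(1 + 6)) = -24*(12 + 7**2 + 7*7) = -24*(12 + 49 + 49) = -24*110 = -2640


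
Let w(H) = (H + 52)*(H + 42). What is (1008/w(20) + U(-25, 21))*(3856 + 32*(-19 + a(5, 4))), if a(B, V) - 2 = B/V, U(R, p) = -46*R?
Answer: 119522264/31 ≈ 3.8556e+6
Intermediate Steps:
a(B, V) = 2 + B/V
w(H) = (42 + H)*(52 + H) (w(H) = (52 + H)*(42 + H) = (42 + H)*(52 + H))
(1008/w(20) + U(-25, 21))*(3856 + 32*(-19 + a(5, 4))) = (1008/(2184 + 20**2 + 94*20) - 46*(-25))*(3856 + 32*(-19 + (2 + 5/4))) = (1008/(2184 + 400 + 1880) + 1150)*(3856 + 32*(-19 + (2 + 5*(1/4)))) = (1008/4464 + 1150)*(3856 + 32*(-19 + (2 + 5/4))) = (1008*(1/4464) + 1150)*(3856 + 32*(-19 + 13/4)) = (7/31 + 1150)*(3856 + 32*(-63/4)) = 35657*(3856 - 504)/31 = (35657/31)*3352 = 119522264/31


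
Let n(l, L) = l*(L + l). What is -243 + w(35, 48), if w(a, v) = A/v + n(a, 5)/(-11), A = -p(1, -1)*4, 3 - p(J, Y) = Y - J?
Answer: -48931/132 ≈ -370.69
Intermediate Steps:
p(J, Y) = 3 + J - Y (p(J, Y) = 3 - (Y - J) = 3 + (J - Y) = 3 + J - Y)
A = -20 (A = -(3 + 1 - 1*(-1))*4 = -(3 + 1 + 1)*4 = -1*5*4 = -5*4 = -20)
w(a, v) = -20/v - a*(5 + a)/11 (w(a, v) = -20/v + (a*(5 + a))/(-11) = -20/v + (a*(5 + a))*(-1/11) = -20/v - a*(5 + a)/11)
-243 + w(35, 48) = -243 + (1/11)*(-220 - 1*35*48*(5 + 35))/48 = -243 + (1/11)*(1/48)*(-220 - 1*35*48*40) = -243 + (1/11)*(1/48)*(-220 - 67200) = -243 + (1/11)*(1/48)*(-67420) = -243 - 16855/132 = -48931/132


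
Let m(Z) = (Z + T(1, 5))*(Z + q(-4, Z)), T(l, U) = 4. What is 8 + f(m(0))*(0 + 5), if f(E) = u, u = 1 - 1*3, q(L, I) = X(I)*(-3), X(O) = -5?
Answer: -2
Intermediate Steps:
q(L, I) = 15 (q(L, I) = -5*(-3) = 15)
m(Z) = (4 + Z)*(15 + Z) (m(Z) = (Z + 4)*(Z + 15) = (4 + Z)*(15 + Z))
u = -2 (u = 1 - 3 = -2)
f(E) = -2
8 + f(m(0))*(0 + 5) = 8 - 2*(0 + 5) = 8 - 2*5 = 8 - 10 = -2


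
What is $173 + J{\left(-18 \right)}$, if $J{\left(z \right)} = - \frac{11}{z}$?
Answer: $\frac{3125}{18} \approx 173.61$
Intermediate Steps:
$173 + J{\left(-18 \right)} = 173 - \frac{11}{-18} = 173 - - \frac{11}{18} = 173 + \frac{11}{18} = \frac{3125}{18}$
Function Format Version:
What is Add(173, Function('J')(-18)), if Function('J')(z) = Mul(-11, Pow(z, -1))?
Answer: Rational(3125, 18) ≈ 173.61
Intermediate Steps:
Add(173, Function('J')(-18)) = Add(173, Mul(-11, Pow(-18, -1))) = Add(173, Mul(-11, Rational(-1, 18))) = Add(173, Rational(11, 18)) = Rational(3125, 18)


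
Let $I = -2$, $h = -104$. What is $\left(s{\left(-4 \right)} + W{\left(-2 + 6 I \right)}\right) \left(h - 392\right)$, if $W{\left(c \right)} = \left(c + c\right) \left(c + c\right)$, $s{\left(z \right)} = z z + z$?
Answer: $-394816$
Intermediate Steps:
$s{\left(z \right)} = z + z^{2}$ ($s{\left(z \right)} = z^{2} + z = z + z^{2}$)
$W{\left(c \right)} = 4 c^{2}$ ($W{\left(c \right)} = 2 c 2 c = 4 c^{2}$)
$\left(s{\left(-4 \right)} + W{\left(-2 + 6 I \right)}\right) \left(h - 392\right) = \left(- 4 \left(1 - 4\right) + 4 \left(-2 + 6 \left(-2\right)\right)^{2}\right) \left(-104 - 392\right) = \left(\left(-4\right) \left(-3\right) + 4 \left(-2 - 12\right)^{2}\right) \left(-496\right) = \left(12 + 4 \left(-14\right)^{2}\right) \left(-496\right) = \left(12 + 4 \cdot 196\right) \left(-496\right) = \left(12 + 784\right) \left(-496\right) = 796 \left(-496\right) = -394816$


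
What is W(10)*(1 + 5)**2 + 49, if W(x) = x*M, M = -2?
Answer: -671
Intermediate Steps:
W(x) = -2*x (W(x) = x*(-2) = -2*x)
W(10)*(1 + 5)**2 + 49 = (-2*10)*(1 + 5)**2 + 49 = -20*6**2 + 49 = -20*36 + 49 = -720 + 49 = -671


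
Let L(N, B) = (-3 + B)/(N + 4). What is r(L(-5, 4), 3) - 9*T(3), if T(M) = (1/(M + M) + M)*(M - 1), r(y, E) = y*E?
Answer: -60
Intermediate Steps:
L(N, B) = (-3 + B)/(4 + N)
r(y, E) = E*y
T(M) = (-1 + M)*(M + 1/(2*M)) (T(M) = (1/(2*M) + M)*(-1 + M) = (M + 1/(2*M))*(-1 + M) = (-1 + M)*(M + 1/(2*M)))
r(L(-5, 4), 3) - 9*T(3) = 3*((-3 + 4)/(4 - 5)) - 9*(½ + 3² - 1*3 - ½/3) = 3*(1/(-1)) - 9*(½ + 9 - 3 - ½*⅓) = 3*(-1*1) - 9*(½ + 9 - 3 - ⅙) = 3*(-1) - 9*19/3 = -3 - 57 = -60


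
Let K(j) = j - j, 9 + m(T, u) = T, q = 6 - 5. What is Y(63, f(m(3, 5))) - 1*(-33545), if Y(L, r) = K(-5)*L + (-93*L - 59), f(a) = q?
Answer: 27627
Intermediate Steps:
q = 1
m(T, u) = -9 + T
K(j) = 0
f(a) = 1
Y(L, r) = -59 - 93*L (Y(L, r) = 0*L + (-93*L - 59) = 0 + (-59 - 93*L) = -59 - 93*L)
Y(63, f(m(3, 5))) - 1*(-33545) = (-59 - 93*63) - 1*(-33545) = (-59 - 5859) + 33545 = -5918 + 33545 = 27627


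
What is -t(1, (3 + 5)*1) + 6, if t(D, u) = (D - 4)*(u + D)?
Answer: 33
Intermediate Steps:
t(D, u) = (-4 + D)*(D + u)
-t(1, (3 + 5)*1) + 6 = -(1² - 4*1 - 4*(3 + 5) + 1*((3 + 5)*1)) + 6 = -(1 - 4 - 32 + 1*(8*1)) + 6 = -(1 - 4 - 4*8 + 1*8) + 6 = -(1 - 4 - 32 + 8) + 6 = -1*(-27) + 6 = 27 + 6 = 33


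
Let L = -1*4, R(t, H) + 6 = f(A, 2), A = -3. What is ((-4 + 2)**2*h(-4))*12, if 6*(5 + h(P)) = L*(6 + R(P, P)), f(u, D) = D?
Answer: -304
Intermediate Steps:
R(t, H) = -4 (R(t, H) = -6 + 2 = -4)
L = -4
h(P) = -19/3 (h(P) = -5 + (-4*(6 - 4))/6 = -5 + (-4*2)/6 = -5 + (1/6)*(-8) = -5 - 4/3 = -19/3)
((-4 + 2)**2*h(-4))*12 = ((-4 + 2)**2*(-19/3))*12 = ((-2)**2*(-19/3))*12 = (4*(-19/3))*12 = -76/3*12 = -304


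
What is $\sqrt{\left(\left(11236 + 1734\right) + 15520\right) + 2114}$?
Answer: $2 \sqrt{7651} \approx 174.94$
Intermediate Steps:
$\sqrt{\left(\left(11236 + 1734\right) + 15520\right) + 2114} = \sqrt{\left(12970 + 15520\right) + 2114} = \sqrt{28490 + 2114} = \sqrt{30604} = 2 \sqrt{7651}$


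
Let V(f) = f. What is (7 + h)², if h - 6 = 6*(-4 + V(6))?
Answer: 625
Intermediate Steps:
h = 18 (h = 6 + 6*(-4 + 6) = 6 + 6*2 = 6 + 12 = 18)
(7 + h)² = (7 + 18)² = 25² = 625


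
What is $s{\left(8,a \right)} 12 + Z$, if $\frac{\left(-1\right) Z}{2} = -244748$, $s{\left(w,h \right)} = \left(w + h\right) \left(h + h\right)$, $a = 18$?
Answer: $500728$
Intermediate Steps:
$s{\left(w,h \right)} = 2 h \left(h + w\right)$ ($s{\left(w,h \right)} = \left(h + w\right) 2 h = 2 h \left(h + w\right)$)
$Z = 489496$ ($Z = \left(-2\right) \left(-244748\right) = 489496$)
$s{\left(8,a \right)} 12 + Z = 2 \cdot 18 \left(18 + 8\right) 12 + 489496 = 2 \cdot 18 \cdot 26 \cdot 12 + 489496 = 936 \cdot 12 + 489496 = 11232 + 489496 = 500728$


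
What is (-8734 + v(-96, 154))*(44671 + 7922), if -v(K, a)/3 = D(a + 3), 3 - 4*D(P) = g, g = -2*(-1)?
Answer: -1837546827/4 ≈ -4.5939e+8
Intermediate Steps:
g = 2
D(P) = ¼ (D(P) = ¾ - ¼*2 = ¾ - ½ = ¼)
v(K, a) = -¾ (v(K, a) = -3*¼ = -¾)
(-8734 + v(-96, 154))*(44671 + 7922) = (-8734 - ¾)*(44671 + 7922) = -34939/4*52593 = -1837546827/4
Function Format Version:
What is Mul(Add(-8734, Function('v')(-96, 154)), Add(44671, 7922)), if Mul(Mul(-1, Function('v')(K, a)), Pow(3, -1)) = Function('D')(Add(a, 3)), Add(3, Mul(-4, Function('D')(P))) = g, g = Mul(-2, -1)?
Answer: Rational(-1837546827, 4) ≈ -4.5939e+8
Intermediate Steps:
g = 2
Function('D')(P) = Rational(1, 4) (Function('D')(P) = Add(Rational(3, 4), Mul(Rational(-1, 4), 2)) = Add(Rational(3, 4), Rational(-1, 2)) = Rational(1, 4))
Function('v')(K, a) = Rational(-3, 4) (Function('v')(K, a) = Mul(-3, Rational(1, 4)) = Rational(-3, 4))
Mul(Add(-8734, Function('v')(-96, 154)), Add(44671, 7922)) = Mul(Add(-8734, Rational(-3, 4)), Add(44671, 7922)) = Mul(Rational(-34939, 4), 52593) = Rational(-1837546827, 4)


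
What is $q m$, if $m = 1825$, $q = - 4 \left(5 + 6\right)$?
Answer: $-80300$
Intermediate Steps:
$q = -44$ ($q = \left(-4\right) 11 = -44$)
$q m = \left(-44\right) 1825 = -80300$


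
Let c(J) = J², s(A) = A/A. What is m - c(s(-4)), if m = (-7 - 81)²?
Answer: 7743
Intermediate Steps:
s(A) = 1
m = 7744 (m = (-88)² = 7744)
m - c(s(-4)) = 7744 - 1*1² = 7744 - 1*1 = 7744 - 1 = 7743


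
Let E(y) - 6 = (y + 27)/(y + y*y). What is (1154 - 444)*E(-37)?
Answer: 1416805/333 ≈ 4254.7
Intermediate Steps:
E(y) = 6 + (27 + y)/(y + y**2) (E(y) = 6 + (y + 27)/(y + y*y) = 6 + (27 + y)/(y + y**2))
(1154 - 444)*E(-37) = (1154 - 444)*((27 + 6*(-37)**2 + 7*(-37))/((-37)*(1 - 37))) = 710*(-1/37*(27 + 6*1369 - 259)/(-36)) = 710*(-1/37*(-1/36)*(27 + 8214 - 259)) = 710*(-1/37*(-1/36)*7982) = 710*(3991/666) = 1416805/333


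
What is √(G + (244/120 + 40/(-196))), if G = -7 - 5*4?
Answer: I*√1110030/210 ≈ 5.017*I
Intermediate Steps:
G = -27 (G = -7 - 20 = -27)
√(G + (244/120 + 40/(-196))) = √(-27 + (244/120 + 40/(-196))) = √(-27 + (244*(1/120) + 40*(-1/196))) = √(-27 + (61/30 - 10/49)) = √(-27 + 2689/1470) = √(-37001/1470) = I*√1110030/210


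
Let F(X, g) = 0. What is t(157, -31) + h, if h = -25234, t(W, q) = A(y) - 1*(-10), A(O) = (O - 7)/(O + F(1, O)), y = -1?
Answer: -25216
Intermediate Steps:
A(O) = (-7 + O)/O (A(O) = (O - 7)/(O + 0) = (-7 + O)/O)
t(W, q) = 18 (t(W, q) = (-7 - 1)/(-1) - 1*(-10) = -1*(-8) + 10 = 8 + 10 = 18)
t(157, -31) + h = 18 - 25234 = -25216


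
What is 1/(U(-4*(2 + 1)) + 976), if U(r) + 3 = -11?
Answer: 1/962 ≈ 0.0010395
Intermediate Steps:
U(r) = -14 (U(r) = -3 - 11 = -14)
1/(U(-4*(2 + 1)) + 976) = 1/(-14 + 976) = 1/962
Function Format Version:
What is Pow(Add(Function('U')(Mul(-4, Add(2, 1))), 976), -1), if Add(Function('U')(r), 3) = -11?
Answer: Rational(1, 962) ≈ 0.0010395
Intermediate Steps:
Function('U')(r) = -14 (Function('U')(r) = Add(-3, -11) = -14)
Pow(Add(Function('U')(Mul(-4, Add(2, 1))), 976), -1) = Pow(Add(-14, 976), -1) = Pow(962, -1) = Rational(1, 962)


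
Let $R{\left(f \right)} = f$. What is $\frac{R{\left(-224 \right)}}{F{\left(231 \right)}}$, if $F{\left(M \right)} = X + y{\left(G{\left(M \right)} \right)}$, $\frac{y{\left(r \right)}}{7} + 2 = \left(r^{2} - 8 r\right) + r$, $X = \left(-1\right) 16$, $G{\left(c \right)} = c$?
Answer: $- \frac{112}{181089} \approx -0.00061848$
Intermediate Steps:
$X = -16$
$y{\left(r \right)} = -14 - 49 r + 7 r^{2}$ ($y{\left(r \right)} = -14 + 7 \left(\left(r^{2} - 8 r\right) + r\right) = -14 + 7 \left(r^{2} - 7 r\right) = -14 + \left(- 49 r + 7 r^{2}\right) = -14 - 49 r + 7 r^{2}$)
$F{\left(M \right)} = -30 - 49 M + 7 M^{2}$ ($F{\left(M \right)} = -16 - \left(14 - 7 M^{2} + 49 M\right) = -30 - 49 M + 7 M^{2}$)
$\frac{R{\left(-224 \right)}}{F{\left(231 \right)}} = - \frac{224}{-30 - 11319 + 7 \cdot 231^{2}} = - \frac{224}{-30 - 11319 + 7 \cdot 53361} = - \frac{224}{-30 - 11319 + 373527} = - \frac{224}{362178} = \left(-224\right) \frac{1}{362178} = - \frac{112}{181089}$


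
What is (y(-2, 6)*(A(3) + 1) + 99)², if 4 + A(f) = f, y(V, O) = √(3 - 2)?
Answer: 9801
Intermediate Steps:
y(V, O) = 1 (y(V, O) = √1 = 1)
A(f) = -4 + f
(y(-2, 6)*(A(3) + 1) + 99)² = (1*((-4 + 3) + 1) + 99)² = (1*(-1 + 1) + 99)² = (1*0 + 99)² = (0 + 99)² = 99² = 9801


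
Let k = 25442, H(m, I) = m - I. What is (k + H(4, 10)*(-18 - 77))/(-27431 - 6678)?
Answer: -26012/34109 ≈ -0.76261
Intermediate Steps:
(k + H(4, 10)*(-18 - 77))/(-27431 - 6678) = (25442 + (4 - 1*10)*(-18 - 77))/(-27431 - 6678) = (25442 + (4 - 10)*(-95))/(-34109) = (25442 - 6*(-95))*(-1/34109) = (25442 + 570)*(-1/34109) = 26012*(-1/34109) = -26012/34109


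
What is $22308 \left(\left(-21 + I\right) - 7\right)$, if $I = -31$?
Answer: $-1316172$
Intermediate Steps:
$22308 \left(\left(-21 + I\right) - 7\right) = 22308 \left(\left(-21 - 31\right) - 7\right) = 22308 \left(-52 - 7\right) = 22308 \left(-59\right) = -1316172$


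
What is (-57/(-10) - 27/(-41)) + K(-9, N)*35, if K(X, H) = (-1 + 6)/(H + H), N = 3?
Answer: 21848/615 ≈ 35.525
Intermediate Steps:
K(X, H) = 5/(2*H) (K(X, H) = 5/((2*H)) = 5*(1/(2*H)) = 5/(2*H))
(-57/(-10) - 27/(-41)) + K(-9, N)*35 = (-57/(-10) - 27/(-41)) + ((5/2)/3)*35 = (-57*(-⅒) - 27*(-1/41)) + ((5/2)*(⅓))*35 = (57/10 + 27/41) + (⅚)*35 = 2607/410 + 175/6 = 21848/615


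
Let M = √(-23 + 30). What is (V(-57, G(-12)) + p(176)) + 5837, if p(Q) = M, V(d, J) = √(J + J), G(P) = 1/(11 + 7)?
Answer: 17512/3 + √7 ≈ 5840.0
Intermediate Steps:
G(P) = 1/18
V(d, J) = √2*√J (V(d, J) = √(2*J) = √2*√J)
M = √7 ≈ 2.6458
p(Q) = √7
(V(-57, G(-12)) + p(176)) + 5837 = (√2*√(1/18) + √7) + 5837 = (√2*(√2/6) + √7) + 5837 = (⅓ + √7) + 5837 = 17512/3 + √7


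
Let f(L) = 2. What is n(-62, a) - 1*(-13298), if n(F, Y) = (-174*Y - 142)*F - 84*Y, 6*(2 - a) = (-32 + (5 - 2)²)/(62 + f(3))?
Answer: 353209/8 ≈ 44151.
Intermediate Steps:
a = 791/384 (a = 2 - (-32 + (5 - 2)²)/(6*(62 + 2)) = 2 - (-32 + 3²)/(6*64) = 2 - (-32 + 9)/(6*64) = 2 - (-23)/(6*64) = 2 - ⅙*(-23/64) = 2 + 23/384 = 791/384 ≈ 2.0599)
n(F, Y) = -84*Y + F*(-142 - 174*Y) (n(F, Y) = (-142 - 174*Y)*F - 84*Y = F*(-142 - 174*Y) - 84*Y = -84*Y + F*(-142 - 174*Y))
n(-62, a) - 1*(-13298) = (-142*(-62) - 84*791/384 - 174*(-62)*791/384) - 1*(-13298) = (8804 - 5537/32 + 711109/32) + 13298 = 246825/8 + 13298 = 353209/8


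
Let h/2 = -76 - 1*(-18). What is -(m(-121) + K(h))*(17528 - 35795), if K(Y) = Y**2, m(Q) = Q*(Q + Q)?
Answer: 780695046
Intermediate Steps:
h = -116 (h = 2*(-76 - 1*(-18)) = 2*(-76 + 18) = 2*(-58) = -116)
m(Q) = 2*Q**2 (m(Q) = Q*(2*Q) = 2*Q**2)
-(m(-121) + K(h))*(17528 - 35795) = -(2*(-121)**2 + (-116)**2)*(17528 - 35795) = -(2*14641 + 13456)*(-18267) = -(29282 + 13456)*(-18267) = -42738*(-18267) = -1*(-780695046) = 780695046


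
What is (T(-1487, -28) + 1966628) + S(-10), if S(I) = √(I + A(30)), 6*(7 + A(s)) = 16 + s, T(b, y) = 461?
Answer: 1967089 + 2*I*√21/3 ≈ 1.9671e+6 + 3.055*I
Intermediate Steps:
A(s) = -13/3 + s/6 (A(s) = -7 + (16 + s)/6 = -7 + (8/3 + s/6) = -13/3 + s/6)
S(I) = √(⅔ + I) (S(I) = √(I + (-13/3 + (⅙)*30)) = √(I + (-13/3 + 5)) = √(I + ⅔) = √(⅔ + I))
(T(-1487, -28) + 1966628) + S(-10) = (461 + 1966628) + √(6 + 9*(-10))/3 = 1967089 + √(6 - 90)/3 = 1967089 + √(-84)/3 = 1967089 + (2*I*√21)/3 = 1967089 + 2*I*√21/3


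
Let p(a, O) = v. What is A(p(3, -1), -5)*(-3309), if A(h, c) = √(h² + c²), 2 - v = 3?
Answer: -3309*√26 ≈ -16873.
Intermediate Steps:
v = -1 (v = 2 - 1*3 = 2 - 3 = -1)
p(a, O) = -1
A(h, c) = √(c² + h²)
A(p(3, -1), -5)*(-3309) = √((-5)² + (-1)²)*(-3309) = √(25 + 1)*(-3309) = √26*(-3309) = -3309*√26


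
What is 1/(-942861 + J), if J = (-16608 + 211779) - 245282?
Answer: -1/992972 ≈ -1.0071e-6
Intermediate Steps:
J = -50111 (J = 195171 - 245282 = -50111)
1/(-942861 + J) = 1/(-942861 - 50111) = 1/(-992972) = -1/992972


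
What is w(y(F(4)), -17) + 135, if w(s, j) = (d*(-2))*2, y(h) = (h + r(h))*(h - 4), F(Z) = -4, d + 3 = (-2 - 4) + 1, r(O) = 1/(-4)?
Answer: 167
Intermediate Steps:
r(O) = -¼ (r(O) = 1*(-¼) = -¼)
d = -8 (d = -3 + ((-2 - 4) + 1) = -3 + (-6 + 1) = -3 - 5 = -8)
y(h) = (-4 + h)*(-¼ + h) (y(h) = (h - ¼)*(h - 4) = (-¼ + h)*(-4 + h) = (-4 + h)*(-¼ + h))
w(s, j) = 32 (w(s, j) = -8*(-2)*2 = 16*2 = 32)
w(y(F(4)), -17) + 135 = 32 + 135 = 167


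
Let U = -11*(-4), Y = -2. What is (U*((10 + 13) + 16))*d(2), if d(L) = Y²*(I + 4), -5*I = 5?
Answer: 20592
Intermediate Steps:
U = 44
I = -1 (I = -⅕*5 = -1)
d(L) = 12 (d(L) = (-2)²*(-1 + 4) = 4*3 = 12)
(U*((10 + 13) + 16))*d(2) = (44*((10 + 13) + 16))*12 = (44*(23 + 16))*12 = (44*39)*12 = 1716*12 = 20592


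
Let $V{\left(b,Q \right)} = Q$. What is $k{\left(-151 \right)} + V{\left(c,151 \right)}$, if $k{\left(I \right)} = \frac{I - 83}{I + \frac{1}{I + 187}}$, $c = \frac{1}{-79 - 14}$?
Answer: $\frac{829109}{5435} \approx 152.55$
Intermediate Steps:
$c = - \frac{1}{93}$ ($c = \frac{1}{-93} = - \frac{1}{93} \approx -0.010753$)
$k{\left(I \right)} = \frac{-83 + I}{I + \frac{1}{187 + I}}$
$k{\left(-151 \right)} + V{\left(c,151 \right)} = \frac{-15521 + \left(-151\right)^{2} + 104 \left(-151\right)}{1 + \left(-151\right)^{2} + 187 \left(-151\right)} + 151 = \frac{-15521 + 22801 - 15704}{1 + 22801 - 28237} + 151 = \frac{1}{-5435} \left(-8424\right) + 151 = \left(- \frac{1}{5435}\right) \left(-8424\right) + 151 = \frac{8424}{5435} + 151 = \frac{829109}{5435}$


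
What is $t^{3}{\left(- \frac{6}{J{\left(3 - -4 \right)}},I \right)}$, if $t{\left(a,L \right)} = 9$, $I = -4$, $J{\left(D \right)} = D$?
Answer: $729$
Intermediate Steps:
$t^{3}{\left(- \frac{6}{J{\left(3 - -4 \right)}},I \right)} = 9^{3} = 729$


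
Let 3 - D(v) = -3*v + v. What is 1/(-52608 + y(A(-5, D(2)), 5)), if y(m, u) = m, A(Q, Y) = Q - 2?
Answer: -1/52615 ≈ -1.9006e-5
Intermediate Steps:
D(v) = 3 + 2*v (D(v) = 3 - (-3*v + v) = 3 - (-2)*v = 3 + 2*v)
A(Q, Y) = -2 + Q
1/(-52608 + y(A(-5, D(2)), 5)) = 1/(-52608 + (-2 - 5)) = 1/(-52608 - 7) = 1/(-52615) = -1/52615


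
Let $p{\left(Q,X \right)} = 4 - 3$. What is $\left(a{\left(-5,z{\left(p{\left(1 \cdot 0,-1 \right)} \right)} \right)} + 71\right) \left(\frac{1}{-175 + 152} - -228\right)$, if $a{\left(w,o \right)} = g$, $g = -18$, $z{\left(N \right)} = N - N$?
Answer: $\frac{277879}{23} \approx 12082.0$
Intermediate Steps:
$p{\left(Q,X \right)} = 1$ ($p{\left(Q,X \right)} = 4 - 3 = 1$)
$z{\left(N \right)} = 0$
$a{\left(w,o \right)} = -18$
$\left(a{\left(-5,z{\left(p{\left(1 \cdot 0,-1 \right)} \right)} \right)} + 71\right) \left(\frac{1}{-175 + 152} - -228\right) = \left(-18 + 71\right) \left(\frac{1}{-175 + 152} - -228\right) = 53 \left(\frac{1}{-23} + 228\right) = 53 \left(- \frac{1}{23} + 228\right) = 53 \cdot \frac{5243}{23} = \frac{277879}{23}$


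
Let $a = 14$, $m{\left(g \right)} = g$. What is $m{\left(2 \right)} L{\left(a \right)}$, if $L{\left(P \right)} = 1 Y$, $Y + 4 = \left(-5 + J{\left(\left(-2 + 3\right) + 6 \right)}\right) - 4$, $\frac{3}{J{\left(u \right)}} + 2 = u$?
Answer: $- \frac{124}{5} \approx -24.8$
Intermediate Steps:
$J{\left(u \right)} = \frac{3}{-2 + u}$
$Y = - \frac{62}{5}$ ($Y = -4 - \left(9 - \frac{3}{-2 + \left(\left(-2 + 3\right) + 6\right)}\right) = -4 - \left(9 - \frac{3}{-2 + \left(1 + 6\right)}\right) = -4 - \left(9 - \frac{3}{-2 + 7}\right) = -4 - \left(9 - \frac{3}{5}\right) = -4 + \left(\left(-5 + 3 \cdot \frac{1}{5}\right) - 4\right) = -4 + \left(\left(-5 + \frac{3}{5}\right) - 4\right) = -4 - \frac{42}{5} = - \frac{62}{5} \approx -12.4$)
$L{\left(P \right)} = - \frac{62}{5}$ ($L{\left(P \right)} = 1 \left(- \frac{62}{5}\right) = - \frac{62}{5}$)
$m{\left(2 \right)} L{\left(a \right)} = 2 \left(- \frac{62}{5}\right) = - \frac{124}{5}$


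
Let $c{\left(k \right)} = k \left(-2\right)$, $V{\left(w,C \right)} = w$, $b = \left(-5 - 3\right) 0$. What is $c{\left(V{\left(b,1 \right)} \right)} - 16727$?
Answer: $-16727$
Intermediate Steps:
$b = 0$ ($b = \left(-5 - 3\right) 0 = \left(-8\right) 0 = 0$)
$c{\left(k \right)} = - 2 k$
$c{\left(V{\left(b,1 \right)} \right)} - 16727 = \left(-2\right) 0 - 16727 = 0 - 16727 = -16727$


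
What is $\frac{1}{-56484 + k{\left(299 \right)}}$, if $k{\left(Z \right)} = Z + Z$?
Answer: $- \frac{1}{55886} \approx -1.7894 \cdot 10^{-5}$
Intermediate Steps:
$k{\left(Z \right)} = 2 Z$
$\frac{1}{-56484 + k{\left(299 \right)}} = \frac{1}{-56484 + 2 \cdot 299} = \frac{1}{-56484 + 598} = \frac{1}{-55886} = - \frac{1}{55886}$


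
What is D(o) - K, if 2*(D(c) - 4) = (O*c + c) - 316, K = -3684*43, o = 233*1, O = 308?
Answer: 388513/2 ≈ 1.9426e+5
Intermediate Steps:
o = 233
K = -158412
D(c) = -154 + 309*c/2 (D(c) = 4 + ((308*c + c) - 316)/2 = 4 + (309*c - 316)/2 = 4 + (-316 + 309*c)/2 = 4 + (-158 + 309*c/2) = -154 + 309*c/2)
D(o) - K = (-154 + (309/2)*233) - 1*(-158412) = (-154 + 71997/2) + 158412 = 71689/2 + 158412 = 388513/2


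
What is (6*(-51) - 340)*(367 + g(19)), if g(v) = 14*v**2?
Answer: -3501966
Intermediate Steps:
(6*(-51) - 340)*(367 + g(19)) = (6*(-51) - 340)*(367 + 14*19**2) = (-306 - 340)*(367 + 14*361) = -646*(367 + 5054) = -646*5421 = -3501966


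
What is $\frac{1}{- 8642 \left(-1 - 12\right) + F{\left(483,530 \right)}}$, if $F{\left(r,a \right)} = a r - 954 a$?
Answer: $- \frac{1}{137284} \approx -7.2842 \cdot 10^{-6}$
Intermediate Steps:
$F{\left(r,a \right)} = - 954 a + a r$
$\frac{1}{- 8642 \left(-1 - 12\right) + F{\left(483,530 \right)}} = \frac{1}{- 8642 \left(-1 - 12\right) + 530 \left(-954 + 483\right)} = \frac{1}{- 8642 \left(-1 - 12\right) + 530 \left(-471\right)} = \frac{1}{\left(-8642\right) \left(-13\right) - 249630} = \frac{1}{112346 - 249630} = \frac{1}{-137284} = - \frac{1}{137284}$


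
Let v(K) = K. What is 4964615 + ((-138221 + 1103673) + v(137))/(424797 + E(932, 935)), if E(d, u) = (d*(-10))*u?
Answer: 41153693509256/8289403 ≈ 4.9646e+6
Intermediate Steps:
E(d, u) = -10*d*u (E(d, u) = (-10*d)*u = -10*d*u)
4964615 + ((-138221 + 1103673) + v(137))/(424797 + E(932, 935)) = 4964615 + ((-138221 + 1103673) + 137)/(424797 - 10*932*935) = 4964615 + (965452 + 137)/(424797 - 8714200) = 4964615 + 965589/(-8289403) = 4964615 + 965589*(-1/8289403) = 4964615 - 965589/8289403 = 41153693509256/8289403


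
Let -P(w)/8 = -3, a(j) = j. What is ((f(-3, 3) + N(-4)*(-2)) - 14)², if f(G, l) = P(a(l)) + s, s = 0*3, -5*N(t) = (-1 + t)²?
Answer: 400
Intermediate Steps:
N(t) = -(-1 + t)²/5
s = 0
P(w) = 24 (P(w) = -8*(-3) = 24)
f(G, l) = 24 (f(G, l) = 24 + 0 = 24)
((f(-3, 3) + N(-4)*(-2)) - 14)² = ((24 - (-1 - 4)²/5*(-2)) - 14)² = ((24 - ⅕*(-5)²*(-2)) - 14)² = ((24 - ⅕*25*(-2)) - 14)² = ((24 - 5*(-2)) - 14)² = ((24 + 10) - 14)² = (34 - 14)² = 20² = 400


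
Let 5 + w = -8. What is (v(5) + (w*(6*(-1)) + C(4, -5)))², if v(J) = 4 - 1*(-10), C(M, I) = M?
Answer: 9216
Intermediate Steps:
w = -13 (w = -5 - 8 = -13)
v(J) = 14 (v(J) = 4 + 10 = 14)
(v(5) + (w*(6*(-1)) + C(4, -5)))² = (14 + (-78*(-1) + 4))² = (14 + (-13*(-6) + 4))² = (14 + (78 + 4))² = (14 + 82)² = 96² = 9216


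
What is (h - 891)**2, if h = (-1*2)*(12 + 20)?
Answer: 912025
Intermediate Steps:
h = -64 (h = -2*32 = -64)
(h - 891)**2 = (-64 - 891)**2 = (-955)**2 = 912025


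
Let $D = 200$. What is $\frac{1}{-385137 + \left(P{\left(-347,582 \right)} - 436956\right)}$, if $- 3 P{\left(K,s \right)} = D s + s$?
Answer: $- \frac{1}{861087} \approx -1.1613 \cdot 10^{-6}$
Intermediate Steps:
$P{\left(K,s \right)} = - 67 s$ ($P{\left(K,s \right)} = - \frac{200 s + s}{3} = - \frac{201 s}{3} = - 67 s$)
$\frac{1}{-385137 + \left(P{\left(-347,582 \right)} - 436956\right)} = \frac{1}{-385137 - 475950} = \frac{1}{-861087} = - \frac{1}{861087}$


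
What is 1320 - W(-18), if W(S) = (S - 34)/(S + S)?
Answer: 11867/9 ≈ 1318.6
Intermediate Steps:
W(S) = (-34 + S)/(2*S) (W(S) = (-34 + S)/((2*S)) = (-34 + S)*(1/(2*S)) = (-34 + S)/(2*S))
1320 - W(-18) = 1320 - (-34 - 18)/(2*(-18)) = 1320 - (-1)*(-52)/(2*18) = 1320 - 1*13/9 = 1320 - 13/9 = 11867/9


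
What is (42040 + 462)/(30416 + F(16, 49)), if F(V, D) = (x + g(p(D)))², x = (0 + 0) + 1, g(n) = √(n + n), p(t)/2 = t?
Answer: 42502/30641 ≈ 1.3871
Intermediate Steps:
p(t) = 2*t
g(n) = √2*√n (g(n) = √(2*n) = √2*√n)
x = 1 (x = 0 + 1 = 1)
F(V, D) = (1 + 2*√D)² (F(V, D) = (1 + √2*√(2*D))² = (1 + √2*(√2*√D))² = (1 + 2*√D)²)
(42040 + 462)/(30416 + F(16, 49)) = (42040 + 462)/(30416 + (1 + 2*√49)²) = 42502/(30416 + (1 + 2*7)²) = 42502/(30416 + (1 + 14)²) = 42502/(30416 + 15²) = 42502/(30416 + 225) = 42502/30641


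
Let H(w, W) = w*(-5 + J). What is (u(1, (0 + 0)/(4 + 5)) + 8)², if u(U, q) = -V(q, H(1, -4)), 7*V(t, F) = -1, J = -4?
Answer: 3249/49 ≈ 66.306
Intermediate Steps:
H(w, W) = -9*w (H(w, W) = w*(-5 - 4) = w*(-9) = -9*w)
V(t, F) = -⅐ (V(t, F) = (⅐)*(-1) = -⅐)
u(U, q) = ⅐ (u(U, q) = -1*(-⅐) = ⅐)
(u(1, (0 + 0)/(4 + 5)) + 8)² = (⅐ + 8)² = (57/7)² = 3249/49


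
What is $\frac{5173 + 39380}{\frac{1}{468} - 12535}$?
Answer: $- \frac{20850804}{5866379} \approx -3.5543$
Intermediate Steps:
$\frac{5173 + 39380}{\frac{1}{468} - 12535} = \frac{44553}{\frac{1}{468} - 12535} = \frac{44553}{- \frac{5866379}{468}} = 44553 \left(- \frac{468}{5866379}\right) = - \frac{20850804}{5866379}$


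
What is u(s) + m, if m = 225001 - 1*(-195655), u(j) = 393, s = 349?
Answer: 421049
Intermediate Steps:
m = 420656 (m = 225001 + 195655 = 420656)
u(s) + m = 393 + 420656 = 421049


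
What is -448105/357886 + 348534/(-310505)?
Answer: -15522016597/6536787790 ≈ -2.3746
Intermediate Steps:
-448105/357886 + 348534/(-310505) = -448105*1/357886 + 348534*(-1/310505) = -448105/357886 - 20502/18265 = -15522016597/6536787790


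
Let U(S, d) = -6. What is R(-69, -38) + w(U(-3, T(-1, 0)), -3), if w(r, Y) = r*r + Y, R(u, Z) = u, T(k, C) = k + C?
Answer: -36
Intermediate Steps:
T(k, C) = C + k
w(r, Y) = Y + r**2 (w(r, Y) = r**2 + Y = Y + r**2)
R(-69, -38) + w(U(-3, T(-1, 0)), -3) = -69 + (-3 + (-6)**2) = -69 + (-3 + 36) = -69 + 33 = -36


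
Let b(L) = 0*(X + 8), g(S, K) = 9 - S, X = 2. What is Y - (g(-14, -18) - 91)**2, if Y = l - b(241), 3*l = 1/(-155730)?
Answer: -2160286561/467190 ≈ -4624.0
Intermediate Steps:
l = -1/467190 (l = (1/3)/(-155730) = (1/3)*(-1/155730) = -1/467190 ≈ -2.1405e-6)
b(L) = 0 (b(L) = 0*(2 + 8) = 0*10 = 0)
Y = -1/467190 (Y = -1/467190 - 1*0 = -1/467190 + 0 = -1/467190 ≈ -2.1405e-6)
Y - (g(-14, -18) - 91)**2 = -1/467190 - ((9 - 1*(-14)) - 91)**2 = -1/467190 - ((9 + 14) - 91)**2 = -1/467190 - (23 - 91)**2 = -1/467190 - 1*(-68)**2 = -1/467190 - 1*4624 = -1/467190 - 4624 = -2160286561/467190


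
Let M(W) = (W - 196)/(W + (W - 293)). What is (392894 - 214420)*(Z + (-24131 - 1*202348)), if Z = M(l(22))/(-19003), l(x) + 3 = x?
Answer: -65289597336146696/1615255 ≈ -4.0421e+10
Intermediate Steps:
l(x) = -3 + x
M(W) = (-196 + W)/(-293 + 2*W) (M(W) = (-196 + W)/(W + (-293 + W)) = (-196 + W)/(-293 + 2*W))
Z = -59/1615255 (Z = ((-196 + (-3 + 22))/(-293 + 2*(-3 + 22)))/(-19003) = ((-196 + 19)/(-293 + 2*19))*(-1/19003) = (-177/(-293 + 38))*(-1/19003) = (-177/(-255))*(-1/19003) = -1/255*(-177)*(-1/19003) = (59/85)*(-1/19003) = -59/1615255 ≈ -3.6527e-5)
(392894 - 214420)*(Z + (-24131 - 1*202348)) = (392894 - 214420)*(-59/1615255 + (-24131 - 1*202348)) = 178474*(-59/1615255 + (-24131 - 202348)) = 178474*(-59/1615255 - 226479) = 178474*(-365821337204/1615255) = -65289597336146696/1615255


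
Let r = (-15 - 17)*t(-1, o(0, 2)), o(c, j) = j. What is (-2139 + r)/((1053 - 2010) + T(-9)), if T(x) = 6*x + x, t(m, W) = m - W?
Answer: 681/340 ≈ 2.0029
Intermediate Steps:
T(x) = 7*x
r = 96 (r = (-15 - 17)*(-1 - 1*2) = -32*(-1 - 2) = -32*(-3) = 96)
(-2139 + r)/((1053 - 2010) + T(-9)) = (-2139 + 96)/((1053 - 2010) + 7*(-9)) = -2043/(-957 - 63) = -2043/(-1020) = -2043*(-1/1020) = 681/340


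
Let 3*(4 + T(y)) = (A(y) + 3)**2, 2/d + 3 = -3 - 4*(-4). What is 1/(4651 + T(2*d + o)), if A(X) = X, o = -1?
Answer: 25/116223 ≈ 0.00021510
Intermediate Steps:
d = 1/5 (d = 2/(-3 + (-3 - 4*(-4))) = 2/(-3 + (-3 + 16)) = 2/(-3 + 13) = 2/10 = 2*(1/10) = 1/5 ≈ 0.20000)
T(y) = -4 + (3 + y)**2/3 (T(y) = -4 + (y + 3)**2/3 = -4 + (3 + y)**2/3)
1/(4651 + T(2*d + o)) = 1/(4651 + (-4 + (3 + (2*(1/5) - 1))**2/3)) = 1/(4651 + (-4 + (3 + (2/5 - 1))**2/3)) = 1/(4651 + (-4 + (3 - 3/5)**2/3)) = 1/(4651 + (-4 + (12/5)**2/3)) = 1/(4651 + (-4 + (1/3)*(144/25))) = 1/(4651 + (-4 + 48/25)) = 1/(4651 - 52/25) = 1/(116223/25) = 25/116223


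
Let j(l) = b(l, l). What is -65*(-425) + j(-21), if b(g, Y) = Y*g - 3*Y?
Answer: 28129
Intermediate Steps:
b(g, Y) = -3*Y + Y*g
j(l) = l*(-3 + l)
-65*(-425) + j(-21) = -65*(-425) - 21*(-3 - 21) = 27625 - 21*(-24) = 27625 + 504 = 28129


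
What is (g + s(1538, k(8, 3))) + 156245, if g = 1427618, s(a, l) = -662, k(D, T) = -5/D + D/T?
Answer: 1583201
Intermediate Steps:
(g + s(1538, k(8, 3))) + 156245 = (1427618 - 662) + 156245 = 1426956 + 156245 = 1583201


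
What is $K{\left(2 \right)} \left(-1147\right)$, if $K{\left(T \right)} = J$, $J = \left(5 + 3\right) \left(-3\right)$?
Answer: $27528$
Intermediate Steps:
$J = -24$ ($J = 8 \left(-3\right) = -24$)
$K{\left(T \right)} = -24$
$K{\left(2 \right)} \left(-1147\right) = \left(-24\right) \left(-1147\right) = 27528$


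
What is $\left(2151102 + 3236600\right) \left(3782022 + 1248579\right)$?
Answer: $27103379068902$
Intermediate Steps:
$\left(2151102 + 3236600\right) \left(3782022 + 1248579\right) = 5387702 \cdot 5030601 = 27103379068902$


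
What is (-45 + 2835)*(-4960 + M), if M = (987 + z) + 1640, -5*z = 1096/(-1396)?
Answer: -2271512538/349 ≈ -6.5086e+6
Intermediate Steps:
z = 274/1745 (z = -1096/(5*(-1396)) = -1096*(-1)/(5*1396) = -⅕*(-274/349) = 274/1745 ≈ 0.15702)
M = 4584389/1745 (M = (987 + 274/1745) + 1640 = 1722589/1745 + 1640 = 4584389/1745 ≈ 2627.2)
(-45 + 2835)*(-4960 + M) = (-45 + 2835)*(-4960 + 4584389/1745) = 2790*(-4070811/1745) = -2271512538/349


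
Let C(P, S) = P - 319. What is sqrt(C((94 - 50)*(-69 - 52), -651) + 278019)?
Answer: 6*sqrt(7566) ≈ 521.90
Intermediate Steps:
C(P, S) = -319 + P
sqrt(C((94 - 50)*(-69 - 52), -651) + 278019) = sqrt((-319 + (94 - 50)*(-69 - 52)) + 278019) = sqrt((-319 + 44*(-121)) + 278019) = sqrt((-319 - 5324) + 278019) = sqrt(-5643 + 278019) = sqrt(272376) = 6*sqrt(7566)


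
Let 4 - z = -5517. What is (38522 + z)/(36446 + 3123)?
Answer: 44043/39569 ≈ 1.1131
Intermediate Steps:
z = 5521 (z = 4 - 1*(-5517) = 4 + 5517 = 5521)
(38522 + z)/(36446 + 3123) = (38522 + 5521)/(36446 + 3123) = 44043/39569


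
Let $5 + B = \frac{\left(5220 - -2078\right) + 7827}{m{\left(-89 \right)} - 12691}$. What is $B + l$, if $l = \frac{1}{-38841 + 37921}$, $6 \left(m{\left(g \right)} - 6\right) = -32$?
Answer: $- \frac{19719061}{3184120} \approx -6.1929$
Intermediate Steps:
$m{\left(g \right)} = \frac{2}{3}$ ($m{\left(g \right)} = 6 + \frac{1}{6} \left(-32\right) = 6 - \frac{16}{3} = \frac{2}{3}$)
$B = - \frac{21430}{3461}$ ($B = -5 + \frac{\left(5220 - -2078\right) + 7827}{\frac{2}{3} - 12691} = -5 + \frac{\left(5220 + 2078\right) + 7827}{- \frac{38071}{3}} = -5 + \left(7298 + 7827\right) \left(- \frac{3}{38071}\right) = -5 + 15125 \left(- \frac{3}{38071}\right) = -5 - \frac{4125}{3461} = - \frac{21430}{3461} \approx -6.1918$)
$l = - \frac{1}{920}$ ($l = \frac{1}{-920} = - \frac{1}{920} \approx -0.001087$)
$B + l = - \frac{21430}{3461} - \frac{1}{920} = - \frac{19719061}{3184120}$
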